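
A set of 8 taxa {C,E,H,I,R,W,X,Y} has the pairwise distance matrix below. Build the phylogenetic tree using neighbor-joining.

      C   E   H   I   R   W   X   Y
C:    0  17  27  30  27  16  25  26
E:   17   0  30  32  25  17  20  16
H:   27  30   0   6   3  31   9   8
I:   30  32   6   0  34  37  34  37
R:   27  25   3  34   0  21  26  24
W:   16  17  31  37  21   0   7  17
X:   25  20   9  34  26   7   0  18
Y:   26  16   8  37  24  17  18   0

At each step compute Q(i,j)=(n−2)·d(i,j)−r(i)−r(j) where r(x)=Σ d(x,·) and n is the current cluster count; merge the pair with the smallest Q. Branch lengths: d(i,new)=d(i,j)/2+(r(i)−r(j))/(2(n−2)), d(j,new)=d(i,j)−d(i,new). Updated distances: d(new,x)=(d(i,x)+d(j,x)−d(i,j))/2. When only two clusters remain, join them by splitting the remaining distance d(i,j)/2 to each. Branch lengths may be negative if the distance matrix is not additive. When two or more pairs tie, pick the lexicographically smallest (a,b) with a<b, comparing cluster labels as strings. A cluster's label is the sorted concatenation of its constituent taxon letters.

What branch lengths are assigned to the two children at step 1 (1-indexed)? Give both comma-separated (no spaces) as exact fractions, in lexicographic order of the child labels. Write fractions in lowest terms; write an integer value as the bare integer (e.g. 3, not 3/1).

iteration 1: select H,I (d=6, Q=-288); attach at lengths (-5, 11); label the merged cluster HI
  updated: d(C,HI)=51/2, d(E,HI)=28, d(HI,R)=31/2, d(HI,W)=31, d(HI,X)=37/2, d(HI,Y)=39/2
iteration 2: select HI,R (d=31/2, Q=-199); attach at lengths (77/10, 39/5); label the merged cluster HIR
  updated: d(C,HIR)=37/2, d(E,HIR)=75/4, d(HIR,W)=73/4, d(HIR,X)=29/2, d(HIR,Y)=14
iteration 3: select W,X (d=7, Q=-527/4); attach at lengths (75/32, 149/32); label the merged cluster WX
  updated: d(C,WX)=17, d(E,WX)=15, d(HIR,WX)=103/8, d(WX,Y)=14
iteration 4: select C,E (d=17, Q=-377/4); attach at lengths (251/24, 157/24); label the merged cluster CE
  updated: d(CE,HIR)=81/8, d(CE,WX)=15/2, d(CE,Y)=25/2
iteration 5: select CE,WX (d=15/2, Q=-99/2); attach at lengths (43/16, 77/16); label the merged cluster CEWX
  updated: d(CEWX,HIR)=31/4, d(CEWX,Y)=19/2
iteration 6: select CEWX,HIR (d=31/4, Q=-125/4); attach at lengths (13/8, 49/8); label the merged cluster CEHIRWX
  updated: d(CEHIRWX,Y)=63/8
iteration 7: select CEHIRWX,Y (d=63/8); attach at lengths (63/16, 63/16); label the merged cluster CEHIRWXY
final tree: ((((C:251/24,E:157/24):43/16,(W:75/32,X:149/32):77/16):13/8,((H:-5,I:11):77/10,R:39/5):49/8):63/16,Y:63/16)
total length: 549/8

-5,11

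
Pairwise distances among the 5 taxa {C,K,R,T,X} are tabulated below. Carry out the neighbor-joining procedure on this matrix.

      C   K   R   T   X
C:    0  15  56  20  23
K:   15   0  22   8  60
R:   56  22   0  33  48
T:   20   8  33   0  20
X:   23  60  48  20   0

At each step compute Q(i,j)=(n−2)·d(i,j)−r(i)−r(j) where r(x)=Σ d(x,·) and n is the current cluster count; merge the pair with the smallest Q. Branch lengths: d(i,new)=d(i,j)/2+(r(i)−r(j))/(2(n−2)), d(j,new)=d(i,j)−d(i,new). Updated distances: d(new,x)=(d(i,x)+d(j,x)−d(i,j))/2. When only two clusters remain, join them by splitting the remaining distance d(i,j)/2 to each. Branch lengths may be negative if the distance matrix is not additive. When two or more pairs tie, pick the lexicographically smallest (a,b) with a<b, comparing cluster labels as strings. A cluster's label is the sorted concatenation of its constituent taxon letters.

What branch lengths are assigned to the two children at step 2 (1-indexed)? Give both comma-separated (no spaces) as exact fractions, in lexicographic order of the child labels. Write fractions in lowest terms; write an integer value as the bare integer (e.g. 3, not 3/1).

55/8,129/8

1. join K+R (d=22, Q=-198) ⇒ KR; edges |K|=2, |R|=20
  updated: d(C,KR)=49/2, d(KR,T)=19/2, d(KR,X)=43
2. join C+X (d=23, Q=-215/2) ⇒ CX; edges |C|=55/8, |X|=129/8
  updated: d(CX,KR)=89/4, d(CX,T)=17/2
3. join CX+KR (d=89/4, Q=-161/4) ⇒ CKRX; edges |CX|=85/8, |KR|=93/8
  updated: d(CKRX,T)=-17/8
4. join CKRX+T (d=-17/8) ⇒ CKRTX; edges |CKRX|=-17/16, |T|=-17/16
final tree: (((C:55/8,X:129/8):85/8,(K:2,R:20):93/8):-17/16,T:-17/16)
total length: 521/8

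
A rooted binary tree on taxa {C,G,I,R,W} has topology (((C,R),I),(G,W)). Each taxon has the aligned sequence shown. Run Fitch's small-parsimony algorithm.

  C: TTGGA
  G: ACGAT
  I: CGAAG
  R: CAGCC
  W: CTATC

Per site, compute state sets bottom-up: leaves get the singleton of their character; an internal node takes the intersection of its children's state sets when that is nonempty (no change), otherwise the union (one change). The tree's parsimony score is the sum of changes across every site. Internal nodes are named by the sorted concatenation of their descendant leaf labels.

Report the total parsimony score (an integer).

13

site 0, node CR: C={T} ∪ R={C} → {C,T} (+1)
site 0, node CIR: CR={C,T} ∩ I={C} → {C} (+0)
site 0, node GW: G={A} ∪ W={C} → {A,C} (+1)
site 0, node CGIRW: CIR={C} ∩ GW={A,C} → {C} (+0)
site 1, node CR: C={T} ∪ R={A} → {A,T} (+1)
site 1, node CIR: CR={A,T} ∪ I={G} → {A,G,T} (+1)
site 1, node GW: G={C} ∪ W={T} → {C,T} (+1)
site 1, node CGIRW: CIR={A,G,T} ∩ GW={C,T} → {T} (+0)
site 2, node CR: C={G} ∩ R={G} → {G} (+0)
site 2, node CIR: CR={G} ∪ I={A} → {A,G} (+1)
site 2, node GW: G={G} ∪ W={A} → {A,G} (+1)
site 2, node CGIRW: CIR={A,G} ∩ GW={A,G} → {A,G} (+0)
site 3, node CR: C={G} ∪ R={C} → {C,G} (+1)
site 3, node CIR: CR={C,G} ∪ I={A} → {A,C,G} (+1)
site 3, node GW: G={A} ∪ W={T} → {A,T} (+1)
site 3, node CGIRW: CIR={A,C,G} ∩ GW={A,T} → {A} (+0)
site 4, node CR: C={A} ∪ R={C} → {A,C} (+1)
site 4, node CIR: CR={A,C} ∪ I={G} → {A,C,G} (+1)
site 4, node GW: G={T} ∪ W={C} → {C,T} (+1)
site 4, node CGIRW: CIR={A,C,G} ∩ GW={C,T} → {C} (+0)
per-site changes: [2, 3, 2, 3, 3]; total = 13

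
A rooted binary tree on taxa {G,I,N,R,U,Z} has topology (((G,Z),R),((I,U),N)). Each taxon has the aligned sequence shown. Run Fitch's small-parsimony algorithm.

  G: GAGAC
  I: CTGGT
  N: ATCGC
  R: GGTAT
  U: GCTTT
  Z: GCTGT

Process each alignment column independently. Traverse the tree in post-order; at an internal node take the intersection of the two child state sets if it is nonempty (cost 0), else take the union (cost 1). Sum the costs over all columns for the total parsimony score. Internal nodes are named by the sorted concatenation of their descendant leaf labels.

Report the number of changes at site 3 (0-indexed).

[col 0] GZ: children G:{G}, Z:{G} ∩→ {G}; cost 0
[col 0] GRZ: children GZ:{G}, R:{G} ∩→ {G}; cost 0
[col 0] IU: children I:{C}, U:{G} ∪→ {C,G}; cost 1
[col 0] INU: children IU:{C,G}, N:{A} ∪→ {A,C,G}; cost 1
[col 0] GINRUZ: children GRZ:{G}, INU:{A,C,G} ∩→ {G}; cost 0
[col 1] GZ: children G:{A}, Z:{C} ∪→ {A,C}; cost 1
[col 1] GRZ: children GZ:{A,C}, R:{G} ∪→ {A,C,G}; cost 1
[col 1] IU: children I:{T}, U:{C} ∪→ {C,T}; cost 1
[col 1] INU: children IU:{C,T}, N:{T} ∩→ {T}; cost 0
[col 1] GINRUZ: children GRZ:{A,C,G}, INU:{T} ∪→ {A,C,G,T}; cost 1
[col 2] GZ: children G:{G}, Z:{T} ∪→ {G,T}; cost 1
[col 2] GRZ: children GZ:{G,T}, R:{T} ∩→ {T}; cost 0
[col 2] IU: children I:{G}, U:{T} ∪→ {G,T}; cost 1
[col 2] INU: children IU:{G,T}, N:{C} ∪→ {C,G,T}; cost 1
[col 2] GINRUZ: children GRZ:{T}, INU:{C,G,T} ∩→ {T}; cost 0
[col 3] GZ: children G:{A}, Z:{G} ∪→ {A,G}; cost 1
[col 3] GRZ: children GZ:{A,G}, R:{A} ∩→ {A}; cost 0
[col 3] IU: children I:{G}, U:{T} ∪→ {G,T}; cost 1
[col 3] INU: children IU:{G,T}, N:{G} ∩→ {G}; cost 0
[col 3] GINRUZ: children GRZ:{A}, INU:{G} ∪→ {A,G}; cost 1
[col 4] GZ: children G:{C}, Z:{T} ∪→ {C,T}; cost 1
[col 4] GRZ: children GZ:{C,T}, R:{T} ∩→ {T}; cost 0
[col 4] IU: children I:{T}, U:{T} ∩→ {T}; cost 0
[col 4] INU: children IU:{T}, N:{C} ∪→ {C,T}; cost 1
[col 4] GINRUZ: children GRZ:{T}, INU:{C,T} ∩→ {T}; cost 0
per-site changes: [2, 4, 3, 3, 2]; total = 14

3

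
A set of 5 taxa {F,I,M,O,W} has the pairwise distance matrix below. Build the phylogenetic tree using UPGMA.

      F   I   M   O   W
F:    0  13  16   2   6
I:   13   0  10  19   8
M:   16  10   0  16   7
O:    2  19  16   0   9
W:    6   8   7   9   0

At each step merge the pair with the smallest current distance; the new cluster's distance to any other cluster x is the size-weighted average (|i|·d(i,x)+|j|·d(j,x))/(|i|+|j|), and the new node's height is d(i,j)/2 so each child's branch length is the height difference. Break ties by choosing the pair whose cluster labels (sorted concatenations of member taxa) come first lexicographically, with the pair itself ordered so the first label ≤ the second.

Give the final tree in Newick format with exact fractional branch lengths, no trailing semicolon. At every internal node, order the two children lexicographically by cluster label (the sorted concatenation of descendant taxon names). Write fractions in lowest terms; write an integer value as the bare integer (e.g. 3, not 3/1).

iteration 1: select F,O (d=2); attach at lengths (1, 1); label the merged cluster FO
  updated: d(FO,I)=16, d(FO,M)=16, d(FO,W)=15/2
iteration 2: select M,W (d=7); attach at lengths (7/2, 7/2); label the merged cluster MW
  updated: d(FO,MW)=47/4, d(I,MW)=9
iteration 3: select I,MW (d=9); attach at lengths (9/2, 1); label the merged cluster IMW
  updated: d(FO,IMW)=79/6
iteration 4: select FO,IMW (d=79/6); attach at lengths (67/12, 25/12); label the merged cluster FIMOW
final tree: ((F:1,O:1):67/12,(I:9/2,(M:7/2,W:7/2):1):25/12)
total length: 133/6

((F:1,O:1):67/12,(I:9/2,(M:7/2,W:7/2):1):25/12)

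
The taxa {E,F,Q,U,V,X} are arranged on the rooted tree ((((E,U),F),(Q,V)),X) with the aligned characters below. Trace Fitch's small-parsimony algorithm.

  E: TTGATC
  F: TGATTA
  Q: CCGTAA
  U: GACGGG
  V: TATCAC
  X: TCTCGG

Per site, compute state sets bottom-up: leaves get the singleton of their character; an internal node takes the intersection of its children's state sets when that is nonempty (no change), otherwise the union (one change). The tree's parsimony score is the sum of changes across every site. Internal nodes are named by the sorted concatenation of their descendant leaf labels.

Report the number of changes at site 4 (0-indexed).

EU@0: {T} ∪ {G} = {G,T} (union, +1)
EFU@0: {G,T} ∩ {T} = {T} (intersection, +0)
QV@0: {C} ∪ {T} = {C,T} (union, +1)
EFQUV@0: {T} ∩ {C,T} = {T} (intersection, +0)
EFQUVX@0: {T} ∩ {T} = {T} (intersection, +0)
EU@1: {T} ∪ {A} = {A,T} (union, +1)
EFU@1: {A,T} ∪ {G} = {A,G,T} (union, +1)
QV@1: {C} ∪ {A} = {A,C} (union, +1)
EFQUV@1: {A,G,T} ∩ {A,C} = {A} (intersection, +0)
EFQUVX@1: {A} ∪ {C} = {A,C} (union, +1)
EU@2: {G} ∪ {C} = {C,G} (union, +1)
EFU@2: {C,G} ∪ {A} = {A,C,G} (union, +1)
QV@2: {G} ∪ {T} = {G,T} (union, +1)
EFQUV@2: {A,C,G} ∩ {G,T} = {G} (intersection, +0)
EFQUVX@2: {G} ∪ {T} = {G,T} (union, +1)
EU@3: {A} ∪ {G} = {A,G} (union, +1)
EFU@3: {A,G} ∪ {T} = {A,G,T} (union, +1)
QV@3: {T} ∪ {C} = {C,T} (union, +1)
EFQUV@3: {A,G,T} ∩ {C,T} = {T} (intersection, +0)
EFQUVX@3: {T} ∪ {C} = {C,T} (union, +1)
EU@4: {T} ∪ {G} = {G,T} (union, +1)
EFU@4: {G,T} ∩ {T} = {T} (intersection, +0)
QV@4: {A} ∩ {A} = {A} (intersection, +0)
EFQUV@4: {T} ∪ {A} = {A,T} (union, +1)
EFQUVX@4: {A,T} ∪ {G} = {A,G,T} (union, +1)
EU@5: {C} ∪ {G} = {C,G} (union, +1)
EFU@5: {C,G} ∪ {A} = {A,C,G} (union, +1)
QV@5: {A} ∪ {C} = {A,C} (union, +1)
EFQUV@5: {A,C,G} ∩ {A,C} = {A,C} (intersection, +0)
EFQUVX@5: {A,C} ∪ {G} = {A,C,G} (union, +1)
per-site changes: [2, 4, 4, 4, 3, 4]; total = 21

3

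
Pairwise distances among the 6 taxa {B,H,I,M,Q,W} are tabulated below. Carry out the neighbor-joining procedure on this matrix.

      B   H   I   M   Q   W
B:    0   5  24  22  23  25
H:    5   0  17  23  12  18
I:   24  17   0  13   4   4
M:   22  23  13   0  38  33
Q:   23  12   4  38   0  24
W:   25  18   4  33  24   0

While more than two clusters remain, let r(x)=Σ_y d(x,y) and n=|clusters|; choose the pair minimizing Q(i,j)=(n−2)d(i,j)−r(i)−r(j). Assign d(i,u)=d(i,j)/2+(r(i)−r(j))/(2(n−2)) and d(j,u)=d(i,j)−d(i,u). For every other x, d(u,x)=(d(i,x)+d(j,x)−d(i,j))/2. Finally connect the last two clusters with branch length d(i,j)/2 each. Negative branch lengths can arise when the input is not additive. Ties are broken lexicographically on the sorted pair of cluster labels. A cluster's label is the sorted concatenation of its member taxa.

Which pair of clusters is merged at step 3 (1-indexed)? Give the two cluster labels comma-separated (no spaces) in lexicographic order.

BHM,W

1. join B+H (d=5, Q=-154) ⇒ BH; edges |B|=11/2, |H|=-1/2
  updated: d(BH,I)=18, d(BH,M)=20, d(BH,Q)=15, d(BH,W)=19
2. join BH+M (d=20, Q=-116) ⇒ BHM; edges |BH|=14/3, |M|=46/3
  updated: d(BHM,I)=11/2, d(BHM,Q)=33/2, d(BHM,W)=16
3. join BHM+W (d=16, Q=-50) ⇒ BHMW; edges |BHM|=13/2, |W|=19/2
  updated: d(BHMW,I)=-13/4, d(BHMW,Q)=49/4
4. join BHMW+I (d=-13/4, Q=-13) ⇒ BHIMW; edges |BHMW|=5/2, |I|=-23/4
  updated: d(BHIMW,Q)=39/4
5. join BHIMW+Q (d=39/4) ⇒ BHIMQW; edges |BHIMW|=39/8, |Q|=39/8
final tree: (((((B:11/2,H:-1/2):14/3,M:46/3):13/2,W:19/2):5/2,I:-23/4):39/8,Q:39/8)
total length: 95/2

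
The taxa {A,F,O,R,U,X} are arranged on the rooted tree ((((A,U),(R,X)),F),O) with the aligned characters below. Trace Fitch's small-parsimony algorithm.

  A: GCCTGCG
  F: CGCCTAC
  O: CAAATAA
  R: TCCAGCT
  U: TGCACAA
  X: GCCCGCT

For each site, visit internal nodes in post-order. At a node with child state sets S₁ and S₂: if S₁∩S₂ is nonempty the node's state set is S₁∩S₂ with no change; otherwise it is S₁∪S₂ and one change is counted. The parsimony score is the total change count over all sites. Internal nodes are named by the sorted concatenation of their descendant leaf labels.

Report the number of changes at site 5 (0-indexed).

2

site 0, node AU: A={G} ∪ U={T} → {G,T} (+1)
site 0, node RX: R={T} ∪ X={G} → {G,T} (+1)
site 0, node ARUX: AU={G,T} ∩ RX={G,T} → {G,T} (+0)
site 0, node AFRUX: ARUX={G,T} ∪ F={C} → {C,G,T} (+1)
site 0, node AFORUX: AFRUX={C,G,T} ∩ O={C} → {C} (+0)
site 1, node AU: A={C} ∪ U={G} → {C,G} (+1)
site 1, node RX: R={C} ∩ X={C} → {C} (+0)
site 1, node ARUX: AU={C,G} ∩ RX={C} → {C} (+0)
site 1, node AFRUX: ARUX={C} ∪ F={G} → {C,G} (+1)
site 1, node AFORUX: AFRUX={C,G} ∪ O={A} → {A,C,G} (+1)
site 2, node AU: A={C} ∩ U={C} → {C} (+0)
site 2, node RX: R={C} ∩ X={C} → {C} (+0)
site 2, node ARUX: AU={C} ∩ RX={C} → {C} (+0)
site 2, node AFRUX: ARUX={C} ∩ F={C} → {C} (+0)
site 2, node AFORUX: AFRUX={C} ∪ O={A} → {A,C} (+1)
site 3, node AU: A={T} ∪ U={A} → {A,T} (+1)
site 3, node RX: R={A} ∪ X={C} → {A,C} (+1)
site 3, node ARUX: AU={A,T} ∩ RX={A,C} → {A} (+0)
site 3, node AFRUX: ARUX={A} ∪ F={C} → {A,C} (+1)
site 3, node AFORUX: AFRUX={A,C} ∩ O={A} → {A} (+0)
site 4, node AU: A={G} ∪ U={C} → {C,G} (+1)
site 4, node RX: R={G} ∩ X={G} → {G} (+0)
site 4, node ARUX: AU={C,G} ∩ RX={G} → {G} (+0)
site 4, node AFRUX: ARUX={G} ∪ F={T} → {G,T} (+1)
site 4, node AFORUX: AFRUX={G,T} ∩ O={T} → {T} (+0)
site 5, node AU: A={C} ∪ U={A} → {A,C} (+1)
site 5, node RX: R={C} ∩ X={C} → {C} (+0)
site 5, node ARUX: AU={A,C} ∩ RX={C} → {C} (+0)
site 5, node AFRUX: ARUX={C} ∪ F={A} → {A,C} (+1)
site 5, node AFORUX: AFRUX={A,C} ∩ O={A} → {A} (+0)
site 6, node AU: A={G} ∪ U={A} → {A,G} (+1)
site 6, node RX: R={T} ∩ X={T} → {T} (+0)
site 6, node ARUX: AU={A,G} ∪ RX={T} → {A,G,T} (+1)
site 6, node AFRUX: ARUX={A,G,T} ∪ F={C} → {A,C,G,T} (+1)
site 6, node AFORUX: AFRUX={A,C,G,T} ∩ O={A} → {A} (+0)
per-site changes: [3, 3, 1, 3, 2, 2, 3]; total = 17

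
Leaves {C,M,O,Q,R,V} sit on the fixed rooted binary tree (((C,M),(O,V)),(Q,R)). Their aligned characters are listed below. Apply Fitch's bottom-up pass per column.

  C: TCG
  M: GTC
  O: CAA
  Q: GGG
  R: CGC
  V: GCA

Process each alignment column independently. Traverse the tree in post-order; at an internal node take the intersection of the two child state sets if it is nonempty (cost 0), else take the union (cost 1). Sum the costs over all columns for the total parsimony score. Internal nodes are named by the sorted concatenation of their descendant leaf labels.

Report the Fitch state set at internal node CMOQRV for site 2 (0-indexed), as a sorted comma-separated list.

C,G

[col 0] CM: children C:{T}, M:{G} ∪→ {G,T}; cost 1
[col 0] OV: children O:{C}, V:{G} ∪→ {C,G}; cost 1
[col 0] CMOV: children CM:{G,T}, OV:{C,G} ∩→ {G}; cost 0
[col 0] QR: children Q:{G}, R:{C} ∪→ {C,G}; cost 1
[col 0] CMOQRV: children CMOV:{G}, QR:{C,G} ∩→ {G}; cost 0
[col 1] CM: children C:{C}, M:{T} ∪→ {C,T}; cost 1
[col 1] OV: children O:{A}, V:{C} ∪→ {A,C}; cost 1
[col 1] CMOV: children CM:{C,T}, OV:{A,C} ∩→ {C}; cost 0
[col 1] QR: children Q:{G}, R:{G} ∩→ {G}; cost 0
[col 1] CMOQRV: children CMOV:{C}, QR:{G} ∪→ {C,G}; cost 1
[col 2] CM: children C:{G}, M:{C} ∪→ {C,G}; cost 1
[col 2] OV: children O:{A}, V:{A} ∩→ {A}; cost 0
[col 2] CMOV: children CM:{C,G}, OV:{A} ∪→ {A,C,G}; cost 1
[col 2] QR: children Q:{G}, R:{C} ∪→ {C,G}; cost 1
[col 2] CMOQRV: children CMOV:{A,C,G}, QR:{C,G} ∩→ {C,G}; cost 0
per-site changes: [3, 3, 3]; total = 9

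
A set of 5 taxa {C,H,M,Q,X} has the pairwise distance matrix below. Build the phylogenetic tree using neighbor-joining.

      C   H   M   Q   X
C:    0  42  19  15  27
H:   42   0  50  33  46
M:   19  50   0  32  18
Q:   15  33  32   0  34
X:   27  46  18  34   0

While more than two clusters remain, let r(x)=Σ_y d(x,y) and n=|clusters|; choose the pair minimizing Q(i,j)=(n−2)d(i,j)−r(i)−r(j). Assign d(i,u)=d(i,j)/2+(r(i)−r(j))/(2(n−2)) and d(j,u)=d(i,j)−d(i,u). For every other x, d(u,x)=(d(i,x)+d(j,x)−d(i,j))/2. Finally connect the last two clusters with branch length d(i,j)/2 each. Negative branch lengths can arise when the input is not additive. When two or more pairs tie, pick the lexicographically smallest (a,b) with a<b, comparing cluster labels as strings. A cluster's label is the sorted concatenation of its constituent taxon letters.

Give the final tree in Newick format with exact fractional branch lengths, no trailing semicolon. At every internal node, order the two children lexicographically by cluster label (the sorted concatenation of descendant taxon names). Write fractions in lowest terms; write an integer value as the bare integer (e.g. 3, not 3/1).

1. join M+X (d=18, Q=-190) ⇒ MX; edges |M|=8, |X|=10
  updated: d(C,MX)=14, d(H,MX)=39, d(MX,Q)=24
2. join C+MX (d=14, Q=-120) ⇒ CMX; edges |C|=11/2, |MX|=17/2
  updated: d(CMX,H)=67/2, d(CMX,Q)=25/2
3. join CMX+H (d=67/2, Q=-79) ⇒ CHMX; edges |CMX|=13/2, |H|=27
  updated: d(CHMX,Q)=6
4. join CHMX+Q (d=6) ⇒ CHMQX; edges |CHMX|=3, |Q|=3
final tree: (((C:11/2,(M:8,X:10):17/2):13/2,H:27):3,Q:3)
total length: 143/2

(((C:11/2,(M:8,X:10):17/2):13/2,H:27):3,Q:3)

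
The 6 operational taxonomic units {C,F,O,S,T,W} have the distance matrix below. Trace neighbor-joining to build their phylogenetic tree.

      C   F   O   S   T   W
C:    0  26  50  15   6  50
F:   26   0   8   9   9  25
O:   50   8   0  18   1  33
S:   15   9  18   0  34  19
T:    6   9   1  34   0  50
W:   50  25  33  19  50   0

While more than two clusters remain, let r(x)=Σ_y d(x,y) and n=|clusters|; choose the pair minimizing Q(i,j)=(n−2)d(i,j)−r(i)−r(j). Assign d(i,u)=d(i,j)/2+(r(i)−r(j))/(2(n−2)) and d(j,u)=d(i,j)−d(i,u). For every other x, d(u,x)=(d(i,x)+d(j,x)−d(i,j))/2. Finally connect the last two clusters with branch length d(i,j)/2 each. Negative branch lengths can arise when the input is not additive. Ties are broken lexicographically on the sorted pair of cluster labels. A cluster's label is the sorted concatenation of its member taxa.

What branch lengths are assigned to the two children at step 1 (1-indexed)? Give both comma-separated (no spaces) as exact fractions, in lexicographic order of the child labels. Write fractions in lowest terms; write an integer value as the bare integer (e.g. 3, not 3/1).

step 1: merge (C,T) at d=6, Q=-223; branch lengths C→71/8, T→-23/8; new cluster CT
  updated: d(CT,F)=29/2, d(CT,O)=45/2, d(CT,S)=43/2, d(CT,W)=47
step 2: merge (S,W) at d=19, Q=-269/2; branch lengths S→1/12, W→227/12; new cluster SW
  updated: d(CT,SW)=99/4, d(F,SW)=15/2, d(O,SW)=16
step 3: merge (CT,O) at d=45/2, Q=-253/4; branch lengths CT→241/16, O→119/16; new cluster COT
  updated: d(COT,F)=0, d(COT,SW)=73/8
step 4: merge (COT,F) at d=0, Q=-133/8; branch lengths COT→13/16, F→-13/16; new cluster CFOT
  updated: d(CFOT,SW)=133/16
step 5: merge (CFOT,SW) at d=133/16; branch lengths CFOT→133/32, SW→133/32; new cluster CFOSTW
final tree: ((((C:71/8,T:-23/8):241/16,O:119/16):13/16,F:-13/16):133/32,(S:1/12,W:227/12):133/32)
total length: 893/16

71/8,-23/8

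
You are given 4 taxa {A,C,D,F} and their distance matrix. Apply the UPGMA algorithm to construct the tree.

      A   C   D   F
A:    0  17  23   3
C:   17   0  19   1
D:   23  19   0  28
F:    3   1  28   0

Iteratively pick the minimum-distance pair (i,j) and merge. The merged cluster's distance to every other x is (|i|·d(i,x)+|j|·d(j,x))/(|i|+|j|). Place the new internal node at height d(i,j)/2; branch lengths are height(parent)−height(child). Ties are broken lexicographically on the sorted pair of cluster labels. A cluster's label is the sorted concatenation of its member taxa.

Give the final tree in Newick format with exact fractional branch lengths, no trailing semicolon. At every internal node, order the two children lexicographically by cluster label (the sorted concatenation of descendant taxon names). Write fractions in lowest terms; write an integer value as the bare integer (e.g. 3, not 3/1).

((A:5,(C:1/2,F:1/2):9/2):20/3,D:35/3)

step 1: merge (C,F) at d=1; branch lengths C→1/2, F→1/2; new cluster CF
  updated: d(A,CF)=10, d(CF,D)=47/2
step 2: merge (A,CF) at d=10; branch lengths A→5, CF→9/2; new cluster ACF
  updated: d(ACF,D)=70/3
step 3: merge (ACF,D) at d=70/3; branch lengths ACF→20/3, D→35/3; new cluster ACDF
final tree: ((A:5,(C:1/2,F:1/2):9/2):20/3,D:35/3)
total length: 173/6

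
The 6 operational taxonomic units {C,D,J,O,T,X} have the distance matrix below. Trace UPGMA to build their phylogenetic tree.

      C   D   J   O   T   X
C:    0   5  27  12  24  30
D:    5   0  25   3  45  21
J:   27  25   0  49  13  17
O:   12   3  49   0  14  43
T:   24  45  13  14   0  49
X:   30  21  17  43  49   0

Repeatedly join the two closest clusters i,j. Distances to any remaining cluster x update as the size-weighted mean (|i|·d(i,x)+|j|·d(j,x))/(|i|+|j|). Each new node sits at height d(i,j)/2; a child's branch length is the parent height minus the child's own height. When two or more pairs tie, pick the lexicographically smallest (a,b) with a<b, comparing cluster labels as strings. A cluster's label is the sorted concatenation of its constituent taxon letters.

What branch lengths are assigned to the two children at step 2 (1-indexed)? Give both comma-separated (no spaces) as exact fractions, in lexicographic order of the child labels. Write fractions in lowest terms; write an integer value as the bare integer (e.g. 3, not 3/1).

1. join D+O (d=3) ⇒ DO; edges |D|=3/2, |O|=3/2
  updated: d(C,DO)=17/2, d(DO,J)=37, d(DO,T)=59/2, d(DO,X)=32
2. join C+DO (d=17/2) ⇒ CDO; edges |C|=17/4, |DO|=11/4
  updated: d(CDO,J)=101/3, d(CDO,T)=83/3, d(CDO,X)=94/3
3. join J+T (d=13) ⇒ JT; edges |J|=13/2, |T|=13/2
  updated: d(CDO,JT)=92/3, d(JT,X)=33
4. join CDO+JT (d=92/3) ⇒ CDJOT; edges |CDO|=133/12, |JT|=53/6
  updated: d(CDJOT,X)=32
5. join CDJOT+X (d=32) ⇒ CDJOTX; edges |CDJOT|=2/3, |X|=16
final tree: (((C:17/4,(D:3/2,O:3/2):11/4):133/12,(J:13/2,T:13/2):53/6):2/3,X:16)
total length: 715/12

17/4,11/4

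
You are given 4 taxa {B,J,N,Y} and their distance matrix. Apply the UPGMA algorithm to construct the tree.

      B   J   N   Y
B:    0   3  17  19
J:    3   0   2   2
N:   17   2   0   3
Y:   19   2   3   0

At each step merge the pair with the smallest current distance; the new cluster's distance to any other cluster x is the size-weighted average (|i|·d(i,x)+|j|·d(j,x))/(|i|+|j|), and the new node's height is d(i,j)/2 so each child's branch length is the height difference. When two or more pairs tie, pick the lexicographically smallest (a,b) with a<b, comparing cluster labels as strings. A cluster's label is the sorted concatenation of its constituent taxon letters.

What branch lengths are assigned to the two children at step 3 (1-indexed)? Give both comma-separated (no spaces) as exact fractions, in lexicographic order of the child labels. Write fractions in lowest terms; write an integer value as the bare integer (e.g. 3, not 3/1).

13/2,21/4

iteration 1: select J,N (d=2); attach at lengths (1, 1); label the merged cluster JN
  updated: d(B,JN)=10, d(JN,Y)=5/2
iteration 2: select JN,Y (d=5/2); attach at lengths (1/4, 5/4); label the merged cluster JNY
  updated: d(B,JNY)=13
iteration 3: select B,JNY (d=13); attach at lengths (13/2, 21/4); label the merged cluster BJNY
final tree: (B:13/2,((J:1,N:1):1/4,Y:5/4):21/4)
total length: 61/4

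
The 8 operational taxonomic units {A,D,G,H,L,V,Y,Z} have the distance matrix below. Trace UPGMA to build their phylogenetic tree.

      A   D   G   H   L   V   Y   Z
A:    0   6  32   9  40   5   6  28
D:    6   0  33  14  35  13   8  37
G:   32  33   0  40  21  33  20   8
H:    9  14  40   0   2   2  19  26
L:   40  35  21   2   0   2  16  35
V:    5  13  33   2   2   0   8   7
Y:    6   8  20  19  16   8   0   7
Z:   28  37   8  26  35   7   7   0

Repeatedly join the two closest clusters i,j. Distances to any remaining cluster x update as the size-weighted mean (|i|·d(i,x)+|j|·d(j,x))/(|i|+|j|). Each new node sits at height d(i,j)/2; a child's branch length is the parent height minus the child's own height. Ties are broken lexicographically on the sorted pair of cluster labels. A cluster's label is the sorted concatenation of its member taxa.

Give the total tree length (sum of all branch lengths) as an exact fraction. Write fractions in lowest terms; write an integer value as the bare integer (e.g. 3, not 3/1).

iteration 1: select H,L (d=2); attach at lengths (1, 1); label the merged cluster HL
  updated: d(A,HL)=49/2, d(D,HL)=49/2, d(G,HL)=61/2, d(HL,V)=2, d(HL,Y)=35/2, d(HL,Z)=61/2
iteration 2: select HL,V (d=2); attach at lengths (0, 1); label the merged cluster HLV
  updated: d(A,HLV)=18, d(D,HLV)=62/3, d(G,HLV)=94/3, d(HLV,Y)=43/3, d(HLV,Z)=68/3
iteration 3: select A,D (d=6); attach at lengths (3, 3); label the merged cluster AD
  updated: d(AD,G)=65/2, d(AD,HLV)=58/3, d(AD,Y)=7, d(AD,Z)=65/2
iteration 4: select AD,Y (d=7); attach at lengths (1/2, 7/2); label the merged cluster ADY
  updated: d(ADY,G)=85/3, d(ADY,HLV)=53/3, d(ADY,Z)=24
iteration 5: select G,Z (d=8); attach at lengths (4, 4); label the merged cluster GZ
  updated: d(ADY,GZ)=157/6, d(GZ,HLV)=27
iteration 6: select ADY,HLV (d=53/3); attach at lengths (16/3, 47/6); label the merged cluster ADHLVY
  updated: d(ADHLVY,GZ)=319/12
iteration 7: select ADHLVY,GZ (d=319/12); attach at lengths (107/24, 223/24); label the merged cluster ADGHLVYZ
final tree: ((((A:3,D:3):1/2,Y:7/2):16/3,((H:1,L:1):0,V:1):47/6):107/24,(G:4,Z:4):223/24)
total length: 575/12

575/12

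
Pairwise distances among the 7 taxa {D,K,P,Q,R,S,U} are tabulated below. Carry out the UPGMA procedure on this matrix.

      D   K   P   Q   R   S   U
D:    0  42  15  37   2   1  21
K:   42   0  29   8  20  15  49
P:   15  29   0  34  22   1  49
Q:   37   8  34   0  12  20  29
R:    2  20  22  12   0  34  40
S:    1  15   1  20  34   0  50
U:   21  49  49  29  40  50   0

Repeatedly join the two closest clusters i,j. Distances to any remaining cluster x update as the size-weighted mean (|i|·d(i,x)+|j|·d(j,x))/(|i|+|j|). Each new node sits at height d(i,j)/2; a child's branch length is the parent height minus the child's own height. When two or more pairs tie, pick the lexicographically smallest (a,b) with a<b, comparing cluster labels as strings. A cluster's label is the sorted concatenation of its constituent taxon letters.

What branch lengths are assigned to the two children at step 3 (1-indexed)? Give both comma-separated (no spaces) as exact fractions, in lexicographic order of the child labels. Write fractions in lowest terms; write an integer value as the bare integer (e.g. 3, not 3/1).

4,4

step 1: merge (D,S) at d=1; branch lengths D→1/2, S→1/2; new cluster DS
  updated: d(DS,K)=57/2, d(DS,P)=8, d(DS,Q)=57/2, d(DS,R)=18, d(DS,U)=71/2
step 2: merge (DS,P) at d=8; branch lengths DS→7/2, P→4; new cluster DPS
  updated: d(DPS,K)=86/3, d(DPS,Q)=91/3, d(DPS,R)=58/3, d(DPS,U)=40
step 3: merge (K,Q) at d=8; branch lengths K→4, Q→4; new cluster KQ
  updated: d(DPS,KQ)=59/2, d(KQ,R)=16, d(KQ,U)=39
step 4: merge (KQ,R) at d=16; branch lengths KQ→4, R→8; new cluster KQR
  updated: d(DPS,KQR)=235/9, d(KQR,U)=118/3
step 5: merge (DPS,KQR) at d=235/9; branch lengths DPS→163/18, KQR→91/18; new cluster DKPQRS
  updated: d(DKPQRS,U)=119/3
step 6: merge (DKPQRS,U) at d=119/3; branch lengths DKPQRS→61/9, U→119/6; new cluster DKPQRSU
final tree: ((((D:1/2,S:1/2):7/2,P:4):163/18,((K:4,Q:4):4,R:8):91/18):61/9,U:119/6)
total length: 623/9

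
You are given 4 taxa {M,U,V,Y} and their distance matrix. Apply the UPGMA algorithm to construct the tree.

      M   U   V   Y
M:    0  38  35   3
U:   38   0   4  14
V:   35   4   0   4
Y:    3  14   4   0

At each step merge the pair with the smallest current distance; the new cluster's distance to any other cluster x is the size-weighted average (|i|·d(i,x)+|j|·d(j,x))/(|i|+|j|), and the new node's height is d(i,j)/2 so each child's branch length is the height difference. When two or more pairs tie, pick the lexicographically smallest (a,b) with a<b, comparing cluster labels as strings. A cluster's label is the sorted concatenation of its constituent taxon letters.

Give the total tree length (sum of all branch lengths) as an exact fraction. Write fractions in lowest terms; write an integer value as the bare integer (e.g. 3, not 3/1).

105/4

iteration 1: select M,Y (d=3); attach at lengths (3/2, 3/2); label the merged cluster MY
  updated: d(MY,U)=26, d(MY,V)=39/2
iteration 2: select U,V (d=4); attach at lengths (2, 2); label the merged cluster UV
  updated: d(MY,UV)=91/4
iteration 3: select MY,UV (d=91/4); attach at lengths (79/8, 75/8); label the merged cluster MUVY
final tree: ((M:3/2,Y:3/2):79/8,(U:2,V:2):75/8)
total length: 105/4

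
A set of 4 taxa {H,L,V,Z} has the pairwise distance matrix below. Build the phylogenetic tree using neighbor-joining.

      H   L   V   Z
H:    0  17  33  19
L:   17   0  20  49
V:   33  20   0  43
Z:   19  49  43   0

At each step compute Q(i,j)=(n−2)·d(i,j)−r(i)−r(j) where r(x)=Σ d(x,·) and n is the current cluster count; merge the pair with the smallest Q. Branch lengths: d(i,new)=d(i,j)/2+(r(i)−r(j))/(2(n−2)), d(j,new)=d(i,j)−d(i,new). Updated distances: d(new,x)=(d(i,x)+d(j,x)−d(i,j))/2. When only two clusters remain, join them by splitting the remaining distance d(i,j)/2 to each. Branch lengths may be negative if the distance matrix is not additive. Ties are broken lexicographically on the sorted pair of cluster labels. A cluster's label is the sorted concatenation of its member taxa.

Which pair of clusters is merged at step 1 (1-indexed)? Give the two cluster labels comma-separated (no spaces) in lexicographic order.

1. join H+Z (d=19, Q=-142) ⇒ HZ; edges |H|=-1, |Z|=20
  updated: d(HZ,L)=47/2, d(HZ,V)=57/2
2. join HZ+L (d=47/2, Q=-72) ⇒ HLZ; edges |HZ|=16, |L|=15/2
  updated: d(HLZ,V)=25/2
3. join HLZ+V (d=25/2) ⇒ HLVZ; edges |HLZ|=25/4, |V|=25/4
final tree: (((H:-1,Z:20):16,L:15/2):25/4,V:25/4)
total length: 55

H,Z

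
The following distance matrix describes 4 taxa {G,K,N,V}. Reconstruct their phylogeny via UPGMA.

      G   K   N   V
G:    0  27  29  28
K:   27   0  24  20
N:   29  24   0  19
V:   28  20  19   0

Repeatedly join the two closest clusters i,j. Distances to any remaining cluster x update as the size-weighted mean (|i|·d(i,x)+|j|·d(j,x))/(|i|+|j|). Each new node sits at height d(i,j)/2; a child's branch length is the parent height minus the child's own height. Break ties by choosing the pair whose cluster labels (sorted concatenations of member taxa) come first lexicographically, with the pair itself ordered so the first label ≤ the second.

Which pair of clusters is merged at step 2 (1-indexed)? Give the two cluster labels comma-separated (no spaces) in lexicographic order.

1. join N+V (d=19) ⇒ NV; edges |N|=19/2, |V|=19/2
  updated: d(G,NV)=57/2, d(K,NV)=22
2. join K+NV (d=22) ⇒ KNV; edges |K|=11, |NV|=3/2
  updated: d(G,KNV)=28
3. join G+KNV (d=28) ⇒ GKNV; edges |G|=14, |KNV|=3
final tree: (G:14,(K:11,(N:19/2,V:19/2):3/2):3)
total length: 97/2

K,NV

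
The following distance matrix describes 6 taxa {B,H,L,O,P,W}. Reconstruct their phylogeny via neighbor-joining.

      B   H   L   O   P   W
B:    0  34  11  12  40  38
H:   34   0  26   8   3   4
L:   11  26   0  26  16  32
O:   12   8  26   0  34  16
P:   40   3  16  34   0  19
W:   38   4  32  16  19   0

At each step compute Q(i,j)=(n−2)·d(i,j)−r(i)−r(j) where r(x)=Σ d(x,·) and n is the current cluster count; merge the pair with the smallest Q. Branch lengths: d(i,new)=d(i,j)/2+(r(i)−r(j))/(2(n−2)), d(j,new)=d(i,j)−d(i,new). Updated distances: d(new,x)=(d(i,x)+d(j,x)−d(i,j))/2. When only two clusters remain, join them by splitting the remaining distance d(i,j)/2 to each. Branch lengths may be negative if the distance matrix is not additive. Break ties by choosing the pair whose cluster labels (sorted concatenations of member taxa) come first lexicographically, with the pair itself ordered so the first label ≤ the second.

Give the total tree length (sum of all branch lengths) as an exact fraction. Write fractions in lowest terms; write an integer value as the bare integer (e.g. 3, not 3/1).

1. join B+L (d=11, Q=-202) ⇒ BL; edges |B|=17/2, |L|=5/2
  updated: d(BL,H)=49/2, d(BL,O)=27/2, d(BL,P)=45/2, d(BL,W)=59/2
2. join BL+O (d=27/2, Q=-121) ⇒ BLO; edges |BL|=59/6, |O|=11/3
  updated: d(BLO,H)=19/2, d(BLO,P)=43/2, d(BLO,W)=16
3. join BLO+W (d=16, Q=-54) ⇒ BLOW; edges |BLO|=10, |W|=6
  updated: d(BLOW,H)=-5/4, d(BLOW,P)=49/4
4. join BLOW+H (d=-5/4, Q=-14) ⇒ BHLOW; edges |BLOW|=4, |H|=-21/4
  updated: d(BHLOW,P)=33/4
5. join BHLOW+P (d=33/4) ⇒ BHLOPW; edges |BHLOW|=33/8, |P|=33/8
final tree: (((((B:17/2,L:5/2):59/6,O:11/3):10,W:6):4,H:-21/4):33/8,P:33/8)
total length: 95/2

95/2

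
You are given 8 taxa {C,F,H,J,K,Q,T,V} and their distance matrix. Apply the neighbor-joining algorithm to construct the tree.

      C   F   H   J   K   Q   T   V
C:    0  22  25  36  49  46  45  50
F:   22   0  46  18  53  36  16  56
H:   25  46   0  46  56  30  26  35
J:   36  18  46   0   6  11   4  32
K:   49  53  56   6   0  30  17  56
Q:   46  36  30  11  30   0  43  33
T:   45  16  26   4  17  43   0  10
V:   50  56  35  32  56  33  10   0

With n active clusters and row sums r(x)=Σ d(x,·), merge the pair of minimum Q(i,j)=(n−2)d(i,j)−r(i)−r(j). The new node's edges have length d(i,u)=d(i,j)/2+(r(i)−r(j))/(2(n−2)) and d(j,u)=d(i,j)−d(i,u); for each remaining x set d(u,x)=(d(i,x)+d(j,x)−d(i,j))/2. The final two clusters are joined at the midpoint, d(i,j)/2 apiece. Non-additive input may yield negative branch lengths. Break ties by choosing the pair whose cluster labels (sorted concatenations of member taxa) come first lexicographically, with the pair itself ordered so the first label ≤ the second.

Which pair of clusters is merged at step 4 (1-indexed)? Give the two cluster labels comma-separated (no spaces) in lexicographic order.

JK,Q

step 1: merge (C,F) at d=22, Q=-388; branch lengths C→79/6, F→53/6; new cluster CF
  updated: d(CF,H)=49/2, d(CF,J)=16, d(CF,K)=40, d(CF,Q)=30, d(CF,T)=39/2, d(CF,V)=42
step 2: merge (J,K) at d=6, Q=-290; branch lengths J→-6, K→12; new cluster JK
  updated: d(CF,JK)=25, d(H,JK)=48, d(JK,Q)=35/2, d(JK,T)=15/2, d(JK,V)=41
step 3: merge (T,V) at d=10, Q=-227; branch lengths T→-15/8, V→95/8; new cluster TV
  updated: d(CF,TV)=103/4, d(H,TV)=51/2, d(JK,TV)=77/4, d(Q,TV)=33
step 4: merge (JK,Q) at d=35/2, Q=-671/4; branch lengths JK→69/8, Q→71/8; new cluster JKQ
  updated: d(CF,JKQ)=75/4, d(H,JKQ)=121/4, d(JKQ,TV)=139/8
step 5: merge (CF,H) at d=49/2, Q=-401/4; branch lengths CF→151/16, H→241/16; new cluster CFH
  updated: d(CFH,JKQ)=49/4, d(CFH,TV)=107/8
step 6: merge (CFH,JKQ) at d=49/4, Q=-43; branch lengths CFH→33/8, JKQ→65/8; new cluster CFHJKQ
  updated: d(CFHJKQ,TV)=37/4
step 7: merge (CFHJKQ,TV) at d=37/4; branch lengths CFHJKQ→37/8, TV→37/8; new cluster CFHJKQTV
final tree: ((((C:79/6,F:53/6):151/16,H:241/16):33/8,((J:-6,K:12):69/8,Q:71/8):65/8):37/8,(T:-15/8,V:95/8):37/8)
total length: 203/2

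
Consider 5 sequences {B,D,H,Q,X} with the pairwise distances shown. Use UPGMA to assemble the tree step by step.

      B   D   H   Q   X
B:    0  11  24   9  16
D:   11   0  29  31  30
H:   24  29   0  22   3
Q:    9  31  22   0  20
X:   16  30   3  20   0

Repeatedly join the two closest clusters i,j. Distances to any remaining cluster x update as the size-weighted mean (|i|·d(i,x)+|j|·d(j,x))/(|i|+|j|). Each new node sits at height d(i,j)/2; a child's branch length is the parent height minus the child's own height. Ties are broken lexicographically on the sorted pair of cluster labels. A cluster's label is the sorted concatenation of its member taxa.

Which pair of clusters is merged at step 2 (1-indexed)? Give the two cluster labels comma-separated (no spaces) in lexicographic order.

1. join H+X (d=3) ⇒ HX; edges |H|=3/2, |X|=3/2
  updated: d(B,HX)=20, d(D,HX)=59/2, d(HX,Q)=21
2. join B+Q (d=9) ⇒ BQ; edges |B|=9/2, |Q|=9/2
  updated: d(BQ,D)=21, d(BQ,HX)=41/2
3. join BQ+HX (d=41/2) ⇒ BHQX; edges |BQ|=23/4, |HX|=35/4
  updated: d(BHQX,D)=101/4
4. join BHQX+D (d=101/4) ⇒ BDHQX; edges |BHQX|=19/8, |D|=101/8
final tree: (((B:9/2,Q:9/2):23/4,(H:3/2,X:3/2):35/4):19/8,D:101/8)
total length: 83/2

B,Q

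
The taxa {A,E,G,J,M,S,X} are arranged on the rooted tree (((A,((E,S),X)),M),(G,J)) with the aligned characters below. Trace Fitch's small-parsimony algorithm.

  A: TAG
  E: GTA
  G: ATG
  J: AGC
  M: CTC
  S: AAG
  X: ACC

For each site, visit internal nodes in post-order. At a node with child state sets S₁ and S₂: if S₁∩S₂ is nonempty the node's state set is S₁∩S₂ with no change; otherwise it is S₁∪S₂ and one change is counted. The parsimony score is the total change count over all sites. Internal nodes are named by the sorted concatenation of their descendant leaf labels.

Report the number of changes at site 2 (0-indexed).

site 0, node ES: E={G} ∪ S={A} → {A,G} (+1)
site 0, node ESX: ES={A,G} ∩ X={A} → {A} (+0)
site 0, node AESX: A={T} ∪ ESX={A} → {A,T} (+1)
site 0, node AEMSX: AESX={A,T} ∪ M={C} → {A,C,T} (+1)
site 0, node GJ: G={A} ∩ J={A} → {A} (+0)
site 0, node AEGJMSX: AEMSX={A,C,T} ∩ GJ={A} → {A} (+0)
site 1, node ES: E={T} ∪ S={A} → {A,T} (+1)
site 1, node ESX: ES={A,T} ∪ X={C} → {A,C,T} (+1)
site 1, node AESX: A={A} ∩ ESX={A,C,T} → {A} (+0)
site 1, node AEMSX: AESX={A} ∪ M={T} → {A,T} (+1)
site 1, node GJ: G={T} ∪ J={G} → {G,T} (+1)
site 1, node AEGJMSX: AEMSX={A,T} ∩ GJ={G,T} → {T} (+0)
site 2, node ES: E={A} ∪ S={G} → {A,G} (+1)
site 2, node ESX: ES={A,G} ∪ X={C} → {A,C,G} (+1)
site 2, node AESX: A={G} ∩ ESX={A,C,G} → {G} (+0)
site 2, node AEMSX: AESX={G} ∪ M={C} → {C,G} (+1)
site 2, node GJ: G={G} ∪ J={C} → {C,G} (+1)
site 2, node AEGJMSX: AEMSX={C,G} ∩ GJ={C,G} → {C,G} (+0)
per-site changes: [3, 4, 4]; total = 11

4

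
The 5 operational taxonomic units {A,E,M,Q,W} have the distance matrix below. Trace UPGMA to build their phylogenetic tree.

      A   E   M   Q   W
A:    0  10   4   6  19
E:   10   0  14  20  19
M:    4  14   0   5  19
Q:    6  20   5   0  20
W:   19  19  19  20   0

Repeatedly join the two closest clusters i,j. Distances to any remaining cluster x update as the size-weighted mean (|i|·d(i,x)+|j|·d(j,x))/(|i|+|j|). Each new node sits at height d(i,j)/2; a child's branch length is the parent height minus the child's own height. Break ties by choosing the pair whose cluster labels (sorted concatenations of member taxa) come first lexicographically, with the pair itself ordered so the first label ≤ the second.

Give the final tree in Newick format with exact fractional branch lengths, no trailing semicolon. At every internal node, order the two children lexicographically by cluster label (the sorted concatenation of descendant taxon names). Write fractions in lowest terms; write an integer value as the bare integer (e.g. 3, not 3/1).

1. join A+M (d=4) ⇒ AM; edges |A|=2, |M|=2
  updated: d(AM,E)=12, d(AM,Q)=11/2, d(AM,W)=19
2. join AM+Q (d=11/2) ⇒ AMQ; edges |AM|=3/4, |Q|=11/4
  updated: d(AMQ,E)=44/3, d(AMQ,W)=58/3
3. join AMQ+E (d=44/3) ⇒ AEMQ; edges |AMQ|=55/12, |E|=22/3
  updated: d(AEMQ,W)=77/4
4. join AEMQ+W (d=77/4) ⇒ AEMQW; edges |AEMQ|=55/24, |W|=77/8
final tree: ((((A:2,M:2):3/4,Q:11/4):55/12,E:22/3):55/24,W:77/8)
total length: 94/3

((((A:2,M:2):3/4,Q:11/4):55/12,E:22/3):55/24,W:77/8)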